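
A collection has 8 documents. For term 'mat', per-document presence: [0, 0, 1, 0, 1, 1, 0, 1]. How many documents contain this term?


Checking each document for 'mat':
Doc 1: absent
Doc 2: absent
Doc 3: present
Doc 4: absent
Doc 5: present
Doc 6: present
Doc 7: absent
Doc 8: present
df = sum of presences = 0 + 0 + 1 + 0 + 1 + 1 + 0 + 1 = 4

4


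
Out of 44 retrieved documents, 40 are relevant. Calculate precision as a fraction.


Precision = relevant_retrieved / total_retrieved
= 40 / 44
= 40 / (40 + 4)
= 10/11

10/11


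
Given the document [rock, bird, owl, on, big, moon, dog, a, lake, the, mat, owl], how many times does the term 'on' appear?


Document has 12 words
Scanning for 'on':
Found at positions: [3]
Count = 1

1


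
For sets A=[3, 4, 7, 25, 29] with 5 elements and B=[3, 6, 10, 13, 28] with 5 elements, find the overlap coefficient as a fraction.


A intersect B = [3]
|A intersect B| = 1
min(|A|, |B|) = min(5, 5) = 5
Overlap = 1 / 5 = 1/5

1/5


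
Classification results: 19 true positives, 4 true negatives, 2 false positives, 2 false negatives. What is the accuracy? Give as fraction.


Accuracy = (TP + TN) / (TP + TN + FP + FN)
TP + TN = 19 + 4 = 23
Total = 19 + 4 + 2 + 2 = 27
Accuracy = 23 / 27 = 23/27

23/27


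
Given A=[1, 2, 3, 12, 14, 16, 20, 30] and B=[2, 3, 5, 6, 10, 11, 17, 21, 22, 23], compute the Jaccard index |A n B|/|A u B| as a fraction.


A intersect B = [2, 3]
|A intersect B| = 2
A union B = [1, 2, 3, 5, 6, 10, 11, 12, 14, 16, 17, 20, 21, 22, 23, 30]
|A union B| = 16
Jaccard = 2/16 = 1/8

1/8


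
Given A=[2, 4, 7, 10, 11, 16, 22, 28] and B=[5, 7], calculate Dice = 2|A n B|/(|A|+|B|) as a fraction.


A intersect B = [7]
|A intersect B| = 1
|A| = 8, |B| = 2
Dice = 2*1 / (8+2)
= 2 / 10 = 1/5

1/5


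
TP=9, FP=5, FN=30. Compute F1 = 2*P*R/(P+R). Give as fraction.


F1 = 2 * P * R / (P + R)
P = TP/(TP+FP) = 9/14 = 9/14
R = TP/(TP+FN) = 9/39 = 3/13
2 * P * R = 2 * 9/14 * 3/13 = 27/91
P + R = 9/14 + 3/13 = 159/182
F1 = 27/91 / 159/182 = 18/53

18/53


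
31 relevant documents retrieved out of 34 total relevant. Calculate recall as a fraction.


Recall = retrieved_relevant / total_relevant
= 31 / 34
= 31 / (31 + 3)
= 31/34

31/34


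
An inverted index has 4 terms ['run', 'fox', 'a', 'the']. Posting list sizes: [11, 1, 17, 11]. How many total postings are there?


Summing posting list sizes:
'run': 11 postings
'fox': 1 postings
'a': 17 postings
'the': 11 postings
Total = 11 + 1 + 17 + 11 = 40

40


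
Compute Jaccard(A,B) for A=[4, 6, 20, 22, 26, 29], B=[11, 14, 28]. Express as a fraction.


A intersect B = []
|A intersect B| = 0
A union B = [4, 6, 11, 14, 20, 22, 26, 28, 29]
|A union B| = 9
Jaccard = 0/9 = 0

0


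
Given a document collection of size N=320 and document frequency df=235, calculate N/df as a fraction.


IDF ratio = N / df
= 320 / 235
= 64/47

64/47


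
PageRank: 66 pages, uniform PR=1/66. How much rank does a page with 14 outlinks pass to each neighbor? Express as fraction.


Initial PR = 1/66 = 1/66
Outlinks = 14
Contribution per link = PR / outlinks
= 1/66 / 14
= 1/924

1/924


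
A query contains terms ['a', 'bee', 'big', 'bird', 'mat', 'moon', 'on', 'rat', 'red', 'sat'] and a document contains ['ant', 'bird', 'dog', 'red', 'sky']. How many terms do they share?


Query terms: ['a', 'bee', 'big', 'bird', 'mat', 'moon', 'on', 'rat', 'red', 'sat']
Document terms: ['ant', 'bird', 'dog', 'red', 'sky']
Common terms: ['bird', 'red']
Overlap count = 2

2


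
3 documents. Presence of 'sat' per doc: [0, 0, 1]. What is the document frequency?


Checking each document for 'sat':
Doc 1: absent
Doc 2: absent
Doc 3: present
df = sum of presences = 0 + 0 + 1 = 1

1


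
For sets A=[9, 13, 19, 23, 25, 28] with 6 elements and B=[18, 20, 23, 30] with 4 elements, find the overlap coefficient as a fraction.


A intersect B = [23]
|A intersect B| = 1
min(|A|, |B|) = min(6, 4) = 4
Overlap = 1 / 4 = 1/4

1/4


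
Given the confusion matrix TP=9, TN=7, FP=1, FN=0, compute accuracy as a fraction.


Accuracy = (TP + TN) / (TP + TN + FP + FN)
TP + TN = 9 + 7 = 16
Total = 9 + 7 + 1 + 0 = 17
Accuracy = 16 / 17 = 16/17

16/17


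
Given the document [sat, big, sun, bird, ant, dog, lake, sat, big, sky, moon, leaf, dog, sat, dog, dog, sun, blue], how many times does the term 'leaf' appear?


Document has 18 words
Scanning for 'leaf':
Found at positions: [11]
Count = 1

1


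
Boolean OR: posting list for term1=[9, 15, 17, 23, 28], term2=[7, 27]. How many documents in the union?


Boolean OR: find union of posting lists
term1 docs: [9, 15, 17, 23, 28]
term2 docs: [7, 27]
Union: [7, 9, 15, 17, 23, 27, 28]
|union| = 7

7


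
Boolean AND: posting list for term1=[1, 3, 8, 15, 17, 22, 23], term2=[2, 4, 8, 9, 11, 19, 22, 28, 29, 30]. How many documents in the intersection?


Boolean AND: find intersection of posting lists
term1 docs: [1, 3, 8, 15, 17, 22, 23]
term2 docs: [2, 4, 8, 9, 11, 19, 22, 28, 29, 30]
Intersection: [8, 22]
|intersection| = 2

2


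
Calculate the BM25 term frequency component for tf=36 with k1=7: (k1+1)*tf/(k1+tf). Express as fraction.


BM25 TF component = (k1+1)*tf / (k1+tf)
k1 = 7, tf = 36
Numerator = (7+1)*36 = 288
Denominator = 7 + 36 = 43
= 288/43 = 288/43

288/43


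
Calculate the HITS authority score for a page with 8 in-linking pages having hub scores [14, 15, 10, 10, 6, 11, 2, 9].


Authority = sum of hub scores of in-linkers
In-link 1: hub score = 14
In-link 2: hub score = 15
In-link 3: hub score = 10
In-link 4: hub score = 10
In-link 5: hub score = 6
In-link 6: hub score = 11
In-link 7: hub score = 2
In-link 8: hub score = 9
Authority = 14 + 15 + 10 + 10 + 6 + 11 + 2 + 9 = 77

77


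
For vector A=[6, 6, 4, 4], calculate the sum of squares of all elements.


|A|^2 = sum of squared components
A[0]^2 = 6^2 = 36
A[1]^2 = 6^2 = 36
A[2]^2 = 4^2 = 16
A[3]^2 = 4^2 = 16
Sum = 36 + 36 + 16 + 16 = 104

104


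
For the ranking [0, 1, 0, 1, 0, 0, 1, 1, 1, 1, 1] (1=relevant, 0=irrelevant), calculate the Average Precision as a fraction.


Computing P@k for each relevant position:
Position 1: not relevant
Position 2: relevant, P@2 = 1/2 = 1/2
Position 3: not relevant
Position 4: relevant, P@4 = 2/4 = 1/2
Position 5: not relevant
Position 6: not relevant
Position 7: relevant, P@7 = 3/7 = 3/7
Position 8: relevant, P@8 = 4/8 = 1/2
Position 9: relevant, P@9 = 5/9 = 5/9
Position 10: relevant, P@10 = 6/10 = 3/5
Position 11: relevant, P@11 = 7/11 = 7/11
Sum of P@k = 1/2 + 1/2 + 3/7 + 1/2 + 5/9 + 3/5 + 7/11 = 25783/6930
AP = 25783/6930 / 7 = 25783/48510

25783/48510


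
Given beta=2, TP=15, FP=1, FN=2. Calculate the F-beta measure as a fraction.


P = TP/(TP+FP) = 15/16 = 15/16
R = TP/(TP+FN) = 15/17 = 15/17
beta^2 = 2^2 = 4
(1 + beta^2) = 5
Numerator = (1+beta^2)*P*R = 1125/272
Denominator = beta^2*P + R = 15/4 + 15/17 = 315/68
F_beta = 25/28

25/28


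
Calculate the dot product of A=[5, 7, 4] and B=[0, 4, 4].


Dot product = sum of element-wise products
A[0]*B[0] = 5*0 = 0
A[1]*B[1] = 7*4 = 28
A[2]*B[2] = 4*4 = 16
Sum = 0 + 28 + 16 = 44

44


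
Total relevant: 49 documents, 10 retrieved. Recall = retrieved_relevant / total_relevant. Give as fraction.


Recall = retrieved_relevant / total_relevant
= 10 / 49
= 10 / (10 + 39)
= 10/49

10/49


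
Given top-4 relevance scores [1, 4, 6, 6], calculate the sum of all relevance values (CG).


Cumulative Gain = sum of relevance scores
Position 1: rel=1, running sum=1
Position 2: rel=4, running sum=5
Position 3: rel=6, running sum=11
Position 4: rel=6, running sum=17
CG = 17

17


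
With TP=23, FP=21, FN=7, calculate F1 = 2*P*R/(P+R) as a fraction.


F1 = 2 * P * R / (P + R)
P = TP/(TP+FP) = 23/44 = 23/44
R = TP/(TP+FN) = 23/30 = 23/30
2 * P * R = 2 * 23/44 * 23/30 = 529/660
P + R = 23/44 + 23/30 = 851/660
F1 = 529/660 / 851/660 = 23/37

23/37


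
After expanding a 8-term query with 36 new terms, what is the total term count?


Original terms: 8
Expansion terms: 36
Total = 8 + 36 = 44

44


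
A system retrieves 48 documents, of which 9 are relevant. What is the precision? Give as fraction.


Precision = relevant_retrieved / total_retrieved
= 9 / 48
= 9 / (9 + 39)
= 3/16

3/16


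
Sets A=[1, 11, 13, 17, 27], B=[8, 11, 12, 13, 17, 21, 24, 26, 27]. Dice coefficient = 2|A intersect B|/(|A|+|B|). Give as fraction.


A intersect B = [11, 13, 17, 27]
|A intersect B| = 4
|A| = 5, |B| = 9
Dice = 2*4 / (5+9)
= 8 / 14 = 4/7

4/7


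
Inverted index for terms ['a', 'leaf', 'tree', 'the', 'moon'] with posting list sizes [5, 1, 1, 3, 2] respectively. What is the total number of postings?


Summing posting list sizes:
'a': 5 postings
'leaf': 1 postings
'tree': 1 postings
'the': 3 postings
'moon': 2 postings
Total = 5 + 1 + 1 + 3 + 2 = 12

12


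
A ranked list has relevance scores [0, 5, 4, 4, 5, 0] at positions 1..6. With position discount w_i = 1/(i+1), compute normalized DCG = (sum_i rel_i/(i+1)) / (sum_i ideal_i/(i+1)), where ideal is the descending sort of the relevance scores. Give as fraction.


Position discount weights w_i = 1/(i+1) for i=1..6:
Weights = [1/2, 1/3, 1/4, 1/5, 1/6, 1/7]
Actual relevance: [0, 5, 4, 4, 5, 0]
DCG = 0/2 + 5/3 + 4/4 + 4/5 + 5/6 + 0/7 = 43/10
Ideal relevance (sorted desc): [5, 5, 4, 4, 0, 0]
Ideal DCG = 5/2 + 5/3 + 4/4 + 4/5 + 0/6 + 0/7 = 179/30
nDCG = DCG / ideal_DCG = 43/10 / 179/30 = 129/179

129/179


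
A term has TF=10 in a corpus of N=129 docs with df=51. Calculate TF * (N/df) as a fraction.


TF * (N/df)
= 10 * (129/51)
= 10 * 43/17
= 430/17

430/17


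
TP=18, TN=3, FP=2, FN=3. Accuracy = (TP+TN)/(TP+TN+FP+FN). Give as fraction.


Accuracy = (TP + TN) / (TP + TN + FP + FN)
TP + TN = 18 + 3 = 21
Total = 18 + 3 + 2 + 3 = 26
Accuracy = 21 / 26 = 21/26

21/26


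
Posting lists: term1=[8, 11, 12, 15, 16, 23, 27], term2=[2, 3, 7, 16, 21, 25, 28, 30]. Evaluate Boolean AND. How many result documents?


Boolean AND: find intersection of posting lists
term1 docs: [8, 11, 12, 15, 16, 23, 27]
term2 docs: [2, 3, 7, 16, 21, 25, 28, 30]
Intersection: [16]
|intersection| = 1

1


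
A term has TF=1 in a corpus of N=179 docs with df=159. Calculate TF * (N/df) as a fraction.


TF * (N/df)
= 1 * (179/159)
= 1 * 179/159
= 179/159

179/159


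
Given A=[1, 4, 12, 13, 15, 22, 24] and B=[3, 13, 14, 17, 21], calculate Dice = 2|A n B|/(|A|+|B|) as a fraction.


A intersect B = [13]
|A intersect B| = 1
|A| = 7, |B| = 5
Dice = 2*1 / (7+5)
= 2 / 12 = 1/6

1/6


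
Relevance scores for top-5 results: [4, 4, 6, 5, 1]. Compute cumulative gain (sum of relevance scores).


Cumulative Gain = sum of relevance scores
Position 1: rel=4, running sum=4
Position 2: rel=4, running sum=8
Position 3: rel=6, running sum=14
Position 4: rel=5, running sum=19
Position 5: rel=1, running sum=20
CG = 20

20


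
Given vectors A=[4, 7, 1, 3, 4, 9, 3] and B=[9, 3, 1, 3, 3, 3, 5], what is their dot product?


Dot product = sum of element-wise products
A[0]*B[0] = 4*9 = 36
A[1]*B[1] = 7*3 = 21
A[2]*B[2] = 1*1 = 1
A[3]*B[3] = 3*3 = 9
A[4]*B[4] = 4*3 = 12
A[5]*B[5] = 9*3 = 27
A[6]*B[6] = 3*5 = 15
Sum = 36 + 21 + 1 + 9 + 12 + 27 + 15 = 121

121


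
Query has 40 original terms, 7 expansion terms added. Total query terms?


Original terms: 40
Expansion terms: 7
Total = 40 + 7 = 47

47


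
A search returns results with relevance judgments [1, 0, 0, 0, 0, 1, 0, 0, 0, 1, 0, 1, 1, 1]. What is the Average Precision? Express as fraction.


Computing P@k for each relevant position:
Position 1: relevant, P@1 = 1/1 = 1
Position 2: not relevant
Position 3: not relevant
Position 4: not relevant
Position 5: not relevant
Position 6: relevant, P@6 = 2/6 = 1/3
Position 7: not relevant
Position 8: not relevant
Position 9: not relevant
Position 10: relevant, P@10 = 3/10 = 3/10
Position 11: not relevant
Position 12: relevant, P@12 = 4/12 = 1/3
Position 13: relevant, P@13 = 5/13 = 5/13
Position 14: relevant, P@14 = 6/14 = 3/7
Sum of P@k = 1 + 1/3 + 3/10 + 1/3 + 5/13 + 3/7 = 7589/2730
AP = 7589/2730 / 6 = 7589/16380

7589/16380


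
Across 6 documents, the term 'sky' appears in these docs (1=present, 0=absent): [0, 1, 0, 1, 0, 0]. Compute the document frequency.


Checking each document for 'sky':
Doc 1: absent
Doc 2: present
Doc 3: absent
Doc 4: present
Doc 5: absent
Doc 6: absent
df = sum of presences = 0 + 1 + 0 + 1 + 0 + 0 = 2

2


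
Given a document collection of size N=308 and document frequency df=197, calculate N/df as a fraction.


IDF ratio = N / df
= 308 / 197
= 308/197

308/197


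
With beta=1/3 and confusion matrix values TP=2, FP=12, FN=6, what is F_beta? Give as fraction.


P = TP/(TP+FP) = 2/14 = 1/7
R = TP/(TP+FN) = 2/8 = 1/4
beta^2 = 1/3^2 = 1/9
(1 + beta^2) = 10/9
Numerator = (1+beta^2)*P*R = 5/126
Denominator = beta^2*P + R = 1/63 + 1/4 = 67/252
F_beta = 10/67

10/67


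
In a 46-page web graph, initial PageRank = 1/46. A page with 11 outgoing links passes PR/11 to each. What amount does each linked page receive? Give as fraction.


Initial PR = 1/46 = 1/46
Outlinks = 11
Contribution per link = PR / outlinks
= 1/46 / 11
= 1/506

1/506


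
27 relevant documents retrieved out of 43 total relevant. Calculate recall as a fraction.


Recall = retrieved_relevant / total_relevant
= 27 / 43
= 27 / (27 + 16)
= 27/43

27/43


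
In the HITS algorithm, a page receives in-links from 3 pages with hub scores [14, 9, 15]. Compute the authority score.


Authority = sum of hub scores of in-linkers
In-link 1: hub score = 14
In-link 2: hub score = 9
In-link 3: hub score = 15
Authority = 14 + 9 + 15 = 38

38


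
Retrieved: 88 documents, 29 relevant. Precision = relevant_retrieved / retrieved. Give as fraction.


Precision = relevant_retrieved / total_retrieved
= 29 / 88
= 29 / (29 + 59)
= 29/88

29/88


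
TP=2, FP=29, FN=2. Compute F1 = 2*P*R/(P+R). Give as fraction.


F1 = 2 * P * R / (P + R)
P = TP/(TP+FP) = 2/31 = 2/31
R = TP/(TP+FN) = 2/4 = 1/2
2 * P * R = 2 * 2/31 * 1/2 = 2/31
P + R = 2/31 + 1/2 = 35/62
F1 = 2/31 / 35/62 = 4/35

4/35


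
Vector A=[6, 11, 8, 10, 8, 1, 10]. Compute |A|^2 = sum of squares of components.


|A|^2 = sum of squared components
A[0]^2 = 6^2 = 36
A[1]^2 = 11^2 = 121
A[2]^2 = 8^2 = 64
A[3]^2 = 10^2 = 100
A[4]^2 = 8^2 = 64
A[5]^2 = 1^2 = 1
A[6]^2 = 10^2 = 100
Sum = 36 + 121 + 64 + 100 + 64 + 1 + 100 = 486

486


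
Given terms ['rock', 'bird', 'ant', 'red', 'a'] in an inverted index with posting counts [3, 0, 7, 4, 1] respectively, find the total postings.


Summing posting list sizes:
'rock': 3 postings
'bird': 0 postings
'ant': 7 postings
'red': 4 postings
'a': 1 postings
Total = 3 + 0 + 7 + 4 + 1 = 15

15


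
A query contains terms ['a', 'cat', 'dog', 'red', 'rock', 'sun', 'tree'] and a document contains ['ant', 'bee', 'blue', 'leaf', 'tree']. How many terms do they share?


Query terms: ['a', 'cat', 'dog', 'red', 'rock', 'sun', 'tree']
Document terms: ['ant', 'bee', 'blue', 'leaf', 'tree']
Common terms: ['tree']
Overlap count = 1

1


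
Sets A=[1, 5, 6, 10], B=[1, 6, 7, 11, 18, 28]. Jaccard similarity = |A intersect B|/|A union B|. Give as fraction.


A intersect B = [1, 6]
|A intersect B| = 2
A union B = [1, 5, 6, 7, 10, 11, 18, 28]
|A union B| = 8
Jaccard = 2/8 = 1/4

1/4


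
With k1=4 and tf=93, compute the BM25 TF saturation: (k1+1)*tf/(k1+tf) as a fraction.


BM25 TF component = (k1+1)*tf / (k1+tf)
k1 = 4, tf = 93
Numerator = (4+1)*93 = 465
Denominator = 4 + 93 = 97
= 465/97 = 465/97

465/97


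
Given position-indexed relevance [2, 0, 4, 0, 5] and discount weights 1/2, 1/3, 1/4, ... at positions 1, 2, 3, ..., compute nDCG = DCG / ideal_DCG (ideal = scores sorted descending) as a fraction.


Position discount weights w_i = 1/(i+1) for i=1..5:
Weights = [1/2, 1/3, 1/4, 1/5, 1/6]
Actual relevance: [2, 0, 4, 0, 5]
DCG = 2/2 + 0/3 + 4/4 + 0/5 + 5/6 = 17/6
Ideal relevance (sorted desc): [5, 4, 2, 0, 0]
Ideal DCG = 5/2 + 4/3 + 2/4 + 0/5 + 0/6 = 13/3
nDCG = DCG / ideal_DCG = 17/6 / 13/3 = 17/26

17/26


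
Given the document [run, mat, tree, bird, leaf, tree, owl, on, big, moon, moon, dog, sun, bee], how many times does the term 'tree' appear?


Document has 14 words
Scanning for 'tree':
Found at positions: [2, 5]
Count = 2

2


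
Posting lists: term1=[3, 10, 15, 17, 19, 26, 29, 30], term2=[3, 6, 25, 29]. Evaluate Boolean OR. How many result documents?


Boolean OR: find union of posting lists
term1 docs: [3, 10, 15, 17, 19, 26, 29, 30]
term2 docs: [3, 6, 25, 29]
Union: [3, 6, 10, 15, 17, 19, 25, 26, 29, 30]
|union| = 10

10


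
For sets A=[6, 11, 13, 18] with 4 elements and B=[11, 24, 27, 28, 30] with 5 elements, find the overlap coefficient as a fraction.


A intersect B = [11]
|A intersect B| = 1
min(|A|, |B|) = min(4, 5) = 4
Overlap = 1 / 4 = 1/4

1/4


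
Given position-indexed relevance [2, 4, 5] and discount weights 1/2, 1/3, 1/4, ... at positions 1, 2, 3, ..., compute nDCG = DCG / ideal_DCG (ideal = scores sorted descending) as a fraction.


Position discount weights w_i = 1/(i+1) for i=1..3:
Weights = [1/2, 1/3, 1/4]
Actual relevance: [2, 4, 5]
DCG = 2/2 + 4/3 + 5/4 = 43/12
Ideal relevance (sorted desc): [5, 4, 2]
Ideal DCG = 5/2 + 4/3 + 2/4 = 13/3
nDCG = DCG / ideal_DCG = 43/12 / 13/3 = 43/52

43/52


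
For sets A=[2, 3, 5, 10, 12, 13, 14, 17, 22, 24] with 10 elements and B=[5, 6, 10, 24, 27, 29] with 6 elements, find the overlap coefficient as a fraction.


A intersect B = [5, 10, 24]
|A intersect B| = 3
min(|A|, |B|) = min(10, 6) = 6
Overlap = 3 / 6 = 1/2

1/2


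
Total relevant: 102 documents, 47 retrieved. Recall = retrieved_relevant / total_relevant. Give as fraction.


Recall = retrieved_relevant / total_relevant
= 47 / 102
= 47 / (47 + 55)
= 47/102

47/102


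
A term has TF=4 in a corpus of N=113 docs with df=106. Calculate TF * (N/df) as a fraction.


TF * (N/df)
= 4 * (113/106)
= 4 * 113/106
= 226/53

226/53


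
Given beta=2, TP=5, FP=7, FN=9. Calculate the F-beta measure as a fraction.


P = TP/(TP+FP) = 5/12 = 5/12
R = TP/(TP+FN) = 5/14 = 5/14
beta^2 = 2^2 = 4
(1 + beta^2) = 5
Numerator = (1+beta^2)*P*R = 125/168
Denominator = beta^2*P + R = 5/3 + 5/14 = 85/42
F_beta = 25/68

25/68


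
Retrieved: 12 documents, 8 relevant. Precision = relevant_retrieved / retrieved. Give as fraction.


Precision = relevant_retrieved / total_retrieved
= 8 / 12
= 8 / (8 + 4)
= 2/3

2/3


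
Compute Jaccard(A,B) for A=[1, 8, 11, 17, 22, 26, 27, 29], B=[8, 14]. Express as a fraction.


A intersect B = [8]
|A intersect B| = 1
A union B = [1, 8, 11, 14, 17, 22, 26, 27, 29]
|A union B| = 9
Jaccard = 1/9 = 1/9

1/9


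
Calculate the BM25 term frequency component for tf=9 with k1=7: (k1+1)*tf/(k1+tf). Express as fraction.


BM25 TF component = (k1+1)*tf / (k1+tf)
k1 = 7, tf = 9
Numerator = (7+1)*9 = 72
Denominator = 7 + 9 = 16
= 72/16 = 9/2

9/2


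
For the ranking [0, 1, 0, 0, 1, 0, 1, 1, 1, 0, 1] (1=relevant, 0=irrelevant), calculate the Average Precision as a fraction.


Computing P@k for each relevant position:
Position 1: not relevant
Position 2: relevant, P@2 = 1/2 = 1/2
Position 3: not relevant
Position 4: not relevant
Position 5: relevant, P@5 = 2/5 = 2/5
Position 6: not relevant
Position 7: relevant, P@7 = 3/7 = 3/7
Position 8: relevant, P@8 = 4/8 = 1/2
Position 9: relevant, P@9 = 5/9 = 5/9
Position 10: not relevant
Position 11: relevant, P@11 = 6/11 = 6/11
Sum of P@k = 1/2 + 2/5 + 3/7 + 1/2 + 5/9 + 6/11 = 10151/3465
AP = 10151/3465 / 6 = 10151/20790

10151/20790


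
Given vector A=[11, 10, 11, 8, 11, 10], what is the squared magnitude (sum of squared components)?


|A|^2 = sum of squared components
A[0]^2 = 11^2 = 121
A[1]^2 = 10^2 = 100
A[2]^2 = 11^2 = 121
A[3]^2 = 8^2 = 64
A[4]^2 = 11^2 = 121
A[5]^2 = 10^2 = 100
Sum = 121 + 100 + 121 + 64 + 121 + 100 = 627

627


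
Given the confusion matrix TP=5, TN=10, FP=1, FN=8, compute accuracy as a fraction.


Accuracy = (TP + TN) / (TP + TN + FP + FN)
TP + TN = 5 + 10 = 15
Total = 5 + 10 + 1 + 8 = 24
Accuracy = 15 / 24 = 5/8

5/8


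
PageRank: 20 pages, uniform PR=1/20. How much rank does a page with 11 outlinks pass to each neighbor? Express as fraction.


Initial PR = 1/20 = 1/20
Outlinks = 11
Contribution per link = PR / outlinks
= 1/20 / 11
= 1/220

1/220


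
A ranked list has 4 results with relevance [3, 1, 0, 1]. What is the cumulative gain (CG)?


Cumulative Gain = sum of relevance scores
Position 1: rel=3, running sum=3
Position 2: rel=1, running sum=4
Position 3: rel=0, running sum=4
Position 4: rel=1, running sum=5
CG = 5

5


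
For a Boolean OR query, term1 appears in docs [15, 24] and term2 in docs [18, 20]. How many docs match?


Boolean OR: find union of posting lists
term1 docs: [15, 24]
term2 docs: [18, 20]
Union: [15, 18, 20, 24]
|union| = 4

4


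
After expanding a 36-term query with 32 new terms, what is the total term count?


Original terms: 36
Expansion terms: 32
Total = 36 + 32 = 68

68


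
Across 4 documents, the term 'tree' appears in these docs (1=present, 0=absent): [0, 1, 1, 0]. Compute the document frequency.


Checking each document for 'tree':
Doc 1: absent
Doc 2: present
Doc 3: present
Doc 4: absent
df = sum of presences = 0 + 1 + 1 + 0 = 2

2


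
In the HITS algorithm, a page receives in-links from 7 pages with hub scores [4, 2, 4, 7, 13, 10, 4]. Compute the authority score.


Authority = sum of hub scores of in-linkers
In-link 1: hub score = 4
In-link 2: hub score = 2
In-link 3: hub score = 4
In-link 4: hub score = 7
In-link 5: hub score = 13
In-link 6: hub score = 10
In-link 7: hub score = 4
Authority = 4 + 2 + 4 + 7 + 13 + 10 + 4 = 44

44


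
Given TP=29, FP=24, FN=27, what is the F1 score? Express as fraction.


F1 = 2 * P * R / (P + R)
P = TP/(TP+FP) = 29/53 = 29/53
R = TP/(TP+FN) = 29/56 = 29/56
2 * P * R = 2 * 29/53 * 29/56 = 841/1484
P + R = 29/53 + 29/56 = 3161/2968
F1 = 841/1484 / 3161/2968 = 58/109

58/109


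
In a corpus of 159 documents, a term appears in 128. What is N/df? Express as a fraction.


IDF ratio = N / df
= 159 / 128
= 159/128

159/128


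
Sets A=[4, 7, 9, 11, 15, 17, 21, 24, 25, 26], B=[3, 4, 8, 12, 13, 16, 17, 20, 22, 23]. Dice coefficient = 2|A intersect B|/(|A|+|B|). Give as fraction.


A intersect B = [4, 17]
|A intersect B| = 2
|A| = 10, |B| = 10
Dice = 2*2 / (10+10)
= 4 / 20 = 1/5

1/5


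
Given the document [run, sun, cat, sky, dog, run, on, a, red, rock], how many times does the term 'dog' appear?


Document has 10 words
Scanning for 'dog':
Found at positions: [4]
Count = 1

1


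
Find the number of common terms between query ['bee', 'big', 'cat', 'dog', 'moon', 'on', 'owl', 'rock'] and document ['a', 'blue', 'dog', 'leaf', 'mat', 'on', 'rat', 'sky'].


Query terms: ['bee', 'big', 'cat', 'dog', 'moon', 'on', 'owl', 'rock']
Document terms: ['a', 'blue', 'dog', 'leaf', 'mat', 'on', 'rat', 'sky']
Common terms: ['dog', 'on']
Overlap count = 2

2


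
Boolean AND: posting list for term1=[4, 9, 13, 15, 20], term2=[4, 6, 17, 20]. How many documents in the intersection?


Boolean AND: find intersection of posting lists
term1 docs: [4, 9, 13, 15, 20]
term2 docs: [4, 6, 17, 20]
Intersection: [4, 20]
|intersection| = 2

2


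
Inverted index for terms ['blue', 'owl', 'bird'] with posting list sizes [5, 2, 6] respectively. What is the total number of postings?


Summing posting list sizes:
'blue': 5 postings
'owl': 2 postings
'bird': 6 postings
Total = 5 + 2 + 6 = 13

13


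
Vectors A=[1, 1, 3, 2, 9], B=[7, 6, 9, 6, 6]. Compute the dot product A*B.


Dot product = sum of element-wise products
A[0]*B[0] = 1*7 = 7
A[1]*B[1] = 1*6 = 6
A[2]*B[2] = 3*9 = 27
A[3]*B[3] = 2*6 = 12
A[4]*B[4] = 9*6 = 54
Sum = 7 + 6 + 27 + 12 + 54 = 106

106


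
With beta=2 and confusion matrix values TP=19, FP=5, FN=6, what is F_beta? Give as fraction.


P = TP/(TP+FP) = 19/24 = 19/24
R = TP/(TP+FN) = 19/25 = 19/25
beta^2 = 2^2 = 4
(1 + beta^2) = 5
Numerator = (1+beta^2)*P*R = 361/120
Denominator = beta^2*P + R = 19/6 + 19/25 = 589/150
F_beta = 95/124

95/124


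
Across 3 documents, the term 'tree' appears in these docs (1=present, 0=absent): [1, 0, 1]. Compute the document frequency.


Checking each document for 'tree':
Doc 1: present
Doc 2: absent
Doc 3: present
df = sum of presences = 1 + 0 + 1 = 2

2


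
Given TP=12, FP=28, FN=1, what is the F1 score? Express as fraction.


F1 = 2 * P * R / (P + R)
P = TP/(TP+FP) = 12/40 = 3/10
R = TP/(TP+FN) = 12/13 = 12/13
2 * P * R = 2 * 3/10 * 12/13 = 36/65
P + R = 3/10 + 12/13 = 159/130
F1 = 36/65 / 159/130 = 24/53

24/53


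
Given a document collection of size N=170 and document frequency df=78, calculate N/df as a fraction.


IDF ratio = N / df
= 170 / 78
= 85/39

85/39


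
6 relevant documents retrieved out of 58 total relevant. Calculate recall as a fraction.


Recall = retrieved_relevant / total_relevant
= 6 / 58
= 6 / (6 + 52)
= 3/29

3/29


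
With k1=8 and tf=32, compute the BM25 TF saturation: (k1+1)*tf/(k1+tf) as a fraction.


BM25 TF component = (k1+1)*tf / (k1+tf)
k1 = 8, tf = 32
Numerator = (8+1)*32 = 288
Denominator = 8 + 32 = 40
= 288/40 = 36/5

36/5


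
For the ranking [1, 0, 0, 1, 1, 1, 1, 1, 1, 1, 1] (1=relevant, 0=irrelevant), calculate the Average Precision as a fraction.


Computing P@k for each relevant position:
Position 1: relevant, P@1 = 1/1 = 1
Position 2: not relevant
Position 3: not relevant
Position 4: relevant, P@4 = 2/4 = 1/2
Position 5: relevant, P@5 = 3/5 = 3/5
Position 6: relevant, P@6 = 4/6 = 2/3
Position 7: relevant, P@7 = 5/7 = 5/7
Position 8: relevant, P@8 = 6/8 = 3/4
Position 9: relevant, P@9 = 7/9 = 7/9
Position 10: relevant, P@10 = 8/10 = 4/5
Position 11: relevant, P@11 = 9/11 = 9/11
Sum of P@k = 1 + 1/2 + 3/5 + 2/3 + 5/7 + 3/4 + 7/9 + 4/5 + 9/11 = 91849/13860
AP = 91849/13860 / 9 = 91849/124740

91849/124740


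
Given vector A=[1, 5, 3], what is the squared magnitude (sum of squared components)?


|A|^2 = sum of squared components
A[0]^2 = 1^2 = 1
A[1]^2 = 5^2 = 25
A[2]^2 = 3^2 = 9
Sum = 1 + 25 + 9 = 35

35


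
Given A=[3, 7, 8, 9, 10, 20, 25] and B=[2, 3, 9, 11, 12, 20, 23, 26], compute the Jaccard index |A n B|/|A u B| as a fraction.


A intersect B = [3, 9, 20]
|A intersect B| = 3
A union B = [2, 3, 7, 8, 9, 10, 11, 12, 20, 23, 25, 26]
|A union B| = 12
Jaccard = 3/12 = 1/4

1/4


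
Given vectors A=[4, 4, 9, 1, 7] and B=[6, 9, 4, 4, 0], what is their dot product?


Dot product = sum of element-wise products
A[0]*B[0] = 4*6 = 24
A[1]*B[1] = 4*9 = 36
A[2]*B[2] = 9*4 = 36
A[3]*B[3] = 1*4 = 4
A[4]*B[4] = 7*0 = 0
Sum = 24 + 36 + 36 + 4 + 0 = 100

100


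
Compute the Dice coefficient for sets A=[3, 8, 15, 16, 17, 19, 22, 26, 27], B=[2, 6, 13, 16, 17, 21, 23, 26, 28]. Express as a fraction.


A intersect B = [16, 17, 26]
|A intersect B| = 3
|A| = 9, |B| = 9
Dice = 2*3 / (9+9)
= 6 / 18 = 1/3

1/3


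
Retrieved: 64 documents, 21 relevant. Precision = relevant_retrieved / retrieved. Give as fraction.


Precision = relevant_retrieved / total_retrieved
= 21 / 64
= 21 / (21 + 43)
= 21/64

21/64


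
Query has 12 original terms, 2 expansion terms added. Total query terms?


Original terms: 12
Expansion terms: 2
Total = 12 + 2 = 14

14


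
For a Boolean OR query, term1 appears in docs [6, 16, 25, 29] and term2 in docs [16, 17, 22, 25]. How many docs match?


Boolean OR: find union of posting lists
term1 docs: [6, 16, 25, 29]
term2 docs: [16, 17, 22, 25]
Union: [6, 16, 17, 22, 25, 29]
|union| = 6

6


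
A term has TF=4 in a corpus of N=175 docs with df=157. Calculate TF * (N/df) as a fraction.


TF * (N/df)
= 4 * (175/157)
= 4 * 175/157
= 700/157

700/157


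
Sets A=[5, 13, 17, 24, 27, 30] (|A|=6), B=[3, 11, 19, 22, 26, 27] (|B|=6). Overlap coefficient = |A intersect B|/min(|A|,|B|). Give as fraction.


A intersect B = [27]
|A intersect B| = 1
min(|A|, |B|) = min(6, 6) = 6
Overlap = 1 / 6 = 1/6

1/6


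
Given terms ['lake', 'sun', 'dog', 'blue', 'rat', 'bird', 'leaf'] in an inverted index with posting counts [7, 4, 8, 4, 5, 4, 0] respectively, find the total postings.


Summing posting list sizes:
'lake': 7 postings
'sun': 4 postings
'dog': 8 postings
'blue': 4 postings
'rat': 5 postings
'bird': 4 postings
'leaf': 0 postings
Total = 7 + 4 + 8 + 4 + 5 + 4 + 0 = 32

32


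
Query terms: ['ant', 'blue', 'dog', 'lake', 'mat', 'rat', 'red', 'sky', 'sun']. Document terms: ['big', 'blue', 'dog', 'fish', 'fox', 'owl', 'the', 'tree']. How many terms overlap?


Query terms: ['ant', 'blue', 'dog', 'lake', 'mat', 'rat', 'red', 'sky', 'sun']
Document terms: ['big', 'blue', 'dog', 'fish', 'fox', 'owl', 'the', 'tree']
Common terms: ['blue', 'dog']
Overlap count = 2

2


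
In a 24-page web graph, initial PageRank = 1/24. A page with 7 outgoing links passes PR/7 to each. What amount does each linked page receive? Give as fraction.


Initial PR = 1/24 = 1/24
Outlinks = 7
Contribution per link = PR / outlinks
= 1/24 / 7
= 1/168

1/168


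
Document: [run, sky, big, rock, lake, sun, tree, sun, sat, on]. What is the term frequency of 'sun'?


Document has 10 words
Scanning for 'sun':
Found at positions: [5, 7]
Count = 2

2


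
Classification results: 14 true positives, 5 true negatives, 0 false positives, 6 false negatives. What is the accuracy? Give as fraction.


Accuracy = (TP + TN) / (TP + TN + FP + FN)
TP + TN = 14 + 5 = 19
Total = 14 + 5 + 0 + 6 = 25
Accuracy = 19 / 25 = 19/25

19/25


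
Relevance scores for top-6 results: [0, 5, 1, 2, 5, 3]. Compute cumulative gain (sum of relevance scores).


Cumulative Gain = sum of relevance scores
Position 1: rel=0, running sum=0
Position 2: rel=5, running sum=5
Position 3: rel=1, running sum=6
Position 4: rel=2, running sum=8
Position 5: rel=5, running sum=13
Position 6: rel=3, running sum=16
CG = 16

16


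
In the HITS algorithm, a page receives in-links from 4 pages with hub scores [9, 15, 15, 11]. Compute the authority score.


Authority = sum of hub scores of in-linkers
In-link 1: hub score = 9
In-link 2: hub score = 15
In-link 3: hub score = 15
In-link 4: hub score = 11
Authority = 9 + 15 + 15 + 11 = 50

50


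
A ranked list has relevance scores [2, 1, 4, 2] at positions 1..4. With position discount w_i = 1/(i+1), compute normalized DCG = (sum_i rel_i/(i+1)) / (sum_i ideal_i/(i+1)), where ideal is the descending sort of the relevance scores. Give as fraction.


Position discount weights w_i = 1/(i+1) for i=1..4:
Weights = [1/2, 1/3, 1/4, 1/5]
Actual relevance: [2, 1, 4, 2]
DCG = 2/2 + 1/3 + 4/4 + 2/5 = 41/15
Ideal relevance (sorted desc): [4, 2, 2, 1]
Ideal DCG = 4/2 + 2/3 + 2/4 + 1/5 = 101/30
nDCG = DCG / ideal_DCG = 41/15 / 101/30 = 82/101

82/101


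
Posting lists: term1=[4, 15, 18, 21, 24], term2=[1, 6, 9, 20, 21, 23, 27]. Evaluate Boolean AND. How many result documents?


Boolean AND: find intersection of posting lists
term1 docs: [4, 15, 18, 21, 24]
term2 docs: [1, 6, 9, 20, 21, 23, 27]
Intersection: [21]
|intersection| = 1

1


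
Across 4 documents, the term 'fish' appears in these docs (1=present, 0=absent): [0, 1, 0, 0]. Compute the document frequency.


Checking each document for 'fish':
Doc 1: absent
Doc 2: present
Doc 3: absent
Doc 4: absent
df = sum of presences = 0 + 1 + 0 + 0 = 1

1


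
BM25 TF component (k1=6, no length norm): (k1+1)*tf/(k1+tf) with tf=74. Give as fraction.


BM25 TF component = (k1+1)*tf / (k1+tf)
k1 = 6, tf = 74
Numerator = (6+1)*74 = 518
Denominator = 6 + 74 = 80
= 518/80 = 259/40

259/40


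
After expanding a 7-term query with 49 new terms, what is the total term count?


Original terms: 7
Expansion terms: 49
Total = 7 + 49 = 56

56


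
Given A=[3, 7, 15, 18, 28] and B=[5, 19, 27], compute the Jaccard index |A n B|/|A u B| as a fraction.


A intersect B = []
|A intersect B| = 0
A union B = [3, 5, 7, 15, 18, 19, 27, 28]
|A union B| = 8
Jaccard = 0/8 = 0

0


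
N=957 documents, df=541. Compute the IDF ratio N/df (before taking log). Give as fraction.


IDF ratio = N / df
= 957 / 541
= 957/541

957/541


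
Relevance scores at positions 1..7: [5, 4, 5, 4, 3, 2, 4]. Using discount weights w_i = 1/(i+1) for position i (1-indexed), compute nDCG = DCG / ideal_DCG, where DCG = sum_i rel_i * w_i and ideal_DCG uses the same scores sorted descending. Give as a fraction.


Position discount weights w_i = 1/(i+1) for i=1..7:
Weights = [1/2, 1/3, 1/4, 1/5, 1/6, 1/7, 1/8]
Actual relevance: [5, 4, 5, 4, 3, 2, 4]
DCG = 5/2 + 4/3 + 5/4 + 4/5 + 3/6 + 2/7 + 4/8 = 3011/420
Ideal relevance (sorted desc): [5, 5, 4, 4, 4, 3, 2]
Ideal DCG = 5/2 + 5/3 + 4/4 + 4/5 + 4/6 + 3/7 + 2/8 = 3071/420
nDCG = DCG / ideal_DCG = 3011/420 / 3071/420 = 3011/3071

3011/3071


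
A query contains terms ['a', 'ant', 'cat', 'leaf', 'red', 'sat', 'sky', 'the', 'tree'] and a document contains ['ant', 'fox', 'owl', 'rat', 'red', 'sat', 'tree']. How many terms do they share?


Query terms: ['a', 'ant', 'cat', 'leaf', 'red', 'sat', 'sky', 'the', 'tree']
Document terms: ['ant', 'fox', 'owl', 'rat', 'red', 'sat', 'tree']
Common terms: ['ant', 'red', 'sat', 'tree']
Overlap count = 4

4


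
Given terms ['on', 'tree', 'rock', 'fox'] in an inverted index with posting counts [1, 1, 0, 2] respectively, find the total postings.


Summing posting list sizes:
'on': 1 postings
'tree': 1 postings
'rock': 0 postings
'fox': 2 postings
Total = 1 + 1 + 0 + 2 = 4

4


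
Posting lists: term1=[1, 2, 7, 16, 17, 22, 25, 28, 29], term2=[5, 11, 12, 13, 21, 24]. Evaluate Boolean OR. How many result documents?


Boolean OR: find union of posting lists
term1 docs: [1, 2, 7, 16, 17, 22, 25, 28, 29]
term2 docs: [5, 11, 12, 13, 21, 24]
Union: [1, 2, 5, 7, 11, 12, 13, 16, 17, 21, 22, 24, 25, 28, 29]
|union| = 15

15


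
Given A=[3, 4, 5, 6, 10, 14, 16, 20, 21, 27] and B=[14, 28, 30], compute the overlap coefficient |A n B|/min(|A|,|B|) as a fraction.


A intersect B = [14]
|A intersect B| = 1
min(|A|, |B|) = min(10, 3) = 3
Overlap = 1 / 3 = 1/3

1/3


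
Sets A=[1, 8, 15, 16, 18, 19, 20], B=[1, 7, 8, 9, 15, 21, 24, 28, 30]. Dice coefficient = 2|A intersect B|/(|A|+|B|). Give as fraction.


A intersect B = [1, 8, 15]
|A intersect B| = 3
|A| = 7, |B| = 9
Dice = 2*3 / (7+9)
= 6 / 16 = 3/8

3/8


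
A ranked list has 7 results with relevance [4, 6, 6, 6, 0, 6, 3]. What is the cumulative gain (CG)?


Cumulative Gain = sum of relevance scores
Position 1: rel=4, running sum=4
Position 2: rel=6, running sum=10
Position 3: rel=6, running sum=16
Position 4: rel=6, running sum=22
Position 5: rel=0, running sum=22
Position 6: rel=6, running sum=28
Position 7: rel=3, running sum=31
CG = 31

31


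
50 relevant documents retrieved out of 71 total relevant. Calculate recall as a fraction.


Recall = retrieved_relevant / total_relevant
= 50 / 71
= 50 / (50 + 21)
= 50/71

50/71


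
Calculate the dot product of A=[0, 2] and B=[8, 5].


Dot product = sum of element-wise products
A[0]*B[0] = 0*8 = 0
A[1]*B[1] = 2*5 = 10
Sum = 0 + 10 = 10

10


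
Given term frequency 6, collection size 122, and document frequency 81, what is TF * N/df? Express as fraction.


TF * (N/df)
= 6 * (122/81)
= 6 * 122/81
= 244/27

244/27


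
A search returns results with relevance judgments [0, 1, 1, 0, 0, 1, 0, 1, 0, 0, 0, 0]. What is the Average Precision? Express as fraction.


Computing P@k for each relevant position:
Position 1: not relevant
Position 2: relevant, P@2 = 1/2 = 1/2
Position 3: relevant, P@3 = 2/3 = 2/3
Position 4: not relevant
Position 5: not relevant
Position 6: relevant, P@6 = 3/6 = 1/2
Position 7: not relevant
Position 8: relevant, P@8 = 4/8 = 1/2
Position 9: not relevant
Position 10: not relevant
Position 11: not relevant
Position 12: not relevant
Sum of P@k = 1/2 + 2/3 + 1/2 + 1/2 = 13/6
AP = 13/6 / 4 = 13/24

13/24


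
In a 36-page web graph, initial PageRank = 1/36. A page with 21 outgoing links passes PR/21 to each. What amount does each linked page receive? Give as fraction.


Initial PR = 1/36 = 1/36
Outlinks = 21
Contribution per link = PR / outlinks
= 1/36 / 21
= 1/756

1/756


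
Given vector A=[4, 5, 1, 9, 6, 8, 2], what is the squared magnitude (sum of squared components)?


|A|^2 = sum of squared components
A[0]^2 = 4^2 = 16
A[1]^2 = 5^2 = 25
A[2]^2 = 1^2 = 1
A[3]^2 = 9^2 = 81
A[4]^2 = 6^2 = 36
A[5]^2 = 8^2 = 64
A[6]^2 = 2^2 = 4
Sum = 16 + 25 + 1 + 81 + 36 + 64 + 4 = 227

227


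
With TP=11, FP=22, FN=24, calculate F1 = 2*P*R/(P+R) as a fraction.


F1 = 2 * P * R / (P + R)
P = TP/(TP+FP) = 11/33 = 1/3
R = TP/(TP+FN) = 11/35 = 11/35
2 * P * R = 2 * 1/3 * 11/35 = 22/105
P + R = 1/3 + 11/35 = 68/105
F1 = 22/105 / 68/105 = 11/34

11/34


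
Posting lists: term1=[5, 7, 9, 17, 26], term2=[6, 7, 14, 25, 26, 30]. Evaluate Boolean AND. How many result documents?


Boolean AND: find intersection of posting lists
term1 docs: [5, 7, 9, 17, 26]
term2 docs: [6, 7, 14, 25, 26, 30]
Intersection: [7, 26]
|intersection| = 2

2


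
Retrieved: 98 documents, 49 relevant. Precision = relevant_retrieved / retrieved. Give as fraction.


Precision = relevant_retrieved / total_retrieved
= 49 / 98
= 49 / (49 + 49)
= 1/2

1/2


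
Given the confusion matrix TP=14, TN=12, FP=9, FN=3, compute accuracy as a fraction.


Accuracy = (TP + TN) / (TP + TN + FP + FN)
TP + TN = 14 + 12 = 26
Total = 14 + 12 + 9 + 3 = 38
Accuracy = 26 / 38 = 13/19

13/19


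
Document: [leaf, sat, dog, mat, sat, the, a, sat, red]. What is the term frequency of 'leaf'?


Document has 9 words
Scanning for 'leaf':
Found at positions: [0]
Count = 1

1


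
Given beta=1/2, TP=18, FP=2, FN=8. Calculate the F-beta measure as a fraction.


P = TP/(TP+FP) = 18/20 = 9/10
R = TP/(TP+FN) = 18/26 = 9/13
beta^2 = 1/2^2 = 1/4
(1 + beta^2) = 5/4
Numerator = (1+beta^2)*P*R = 81/104
Denominator = beta^2*P + R = 9/40 + 9/13 = 477/520
F_beta = 45/53

45/53


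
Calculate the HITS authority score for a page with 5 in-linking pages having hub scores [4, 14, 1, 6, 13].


Authority = sum of hub scores of in-linkers
In-link 1: hub score = 4
In-link 2: hub score = 14
In-link 3: hub score = 1
In-link 4: hub score = 6
In-link 5: hub score = 13
Authority = 4 + 14 + 1 + 6 + 13 = 38

38


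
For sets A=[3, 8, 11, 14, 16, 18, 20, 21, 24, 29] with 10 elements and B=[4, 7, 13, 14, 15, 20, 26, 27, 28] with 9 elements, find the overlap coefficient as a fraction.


A intersect B = [14, 20]
|A intersect B| = 2
min(|A|, |B|) = min(10, 9) = 9
Overlap = 2 / 9 = 2/9

2/9


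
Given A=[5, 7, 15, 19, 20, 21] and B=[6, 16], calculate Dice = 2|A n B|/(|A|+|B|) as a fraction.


A intersect B = []
|A intersect B| = 0
|A| = 6, |B| = 2
Dice = 2*0 / (6+2)
= 0 / 8 = 0

0


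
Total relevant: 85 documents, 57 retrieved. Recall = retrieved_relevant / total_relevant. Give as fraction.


Recall = retrieved_relevant / total_relevant
= 57 / 85
= 57 / (57 + 28)
= 57/85

57/85


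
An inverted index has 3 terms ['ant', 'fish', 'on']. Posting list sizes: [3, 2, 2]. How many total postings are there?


Summing posting list sizes:
'ant': 3 postings
'fish': 2 postings
'on': 2 postings
Total = 3 + 2 + 2 = 7

7


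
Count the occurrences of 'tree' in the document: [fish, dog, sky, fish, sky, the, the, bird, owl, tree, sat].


Document has 11 words
Scanning for 'tree':
Found at positions: [9]
Count = 1

1


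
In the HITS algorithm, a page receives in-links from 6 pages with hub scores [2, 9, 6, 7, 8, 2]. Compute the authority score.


Authority = sum of hub scores of in-linkers
In-link 1: hub score = 2
In-link 2: hub score = 9
In-link 3: hub score = 6
In-link 4: hub score = 7
In-link 5: hub score = 8
In-link 6: hub score = 2
Authority = 2 + 9 + 6 + 7 + 8 + 2 = 34

34


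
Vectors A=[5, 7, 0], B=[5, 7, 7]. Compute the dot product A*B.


Dot product = sum of element-wise products
A[0]*B[0] = 5*5 = 25
A[1]*B[1] = 7*7 = 49
A[2]*B[2] = 0*7 = 0
Sum = 25 + 49 + 0 = 74

74
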